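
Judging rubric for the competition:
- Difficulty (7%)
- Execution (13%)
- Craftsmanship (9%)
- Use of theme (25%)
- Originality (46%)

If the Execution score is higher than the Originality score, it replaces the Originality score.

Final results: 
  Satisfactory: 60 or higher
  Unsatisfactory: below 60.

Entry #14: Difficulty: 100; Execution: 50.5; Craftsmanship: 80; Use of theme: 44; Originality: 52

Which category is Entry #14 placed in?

Unsatisfactory

Execution (50.5) ≤ Originality (52), so Originality stays at 52.
Weighted total:
  Difficulty 100 × 0.07 = 7
  Execution 50.5 × 0.13 = 6.565
  Craftsmanship 80 × 0.09 = 7.2
  Use of theme 44 × 0.25 = 11
  Originality 52 × 0.46 = 23.92
Sum = 55.685
55.685 < 60 → Unsatisfactory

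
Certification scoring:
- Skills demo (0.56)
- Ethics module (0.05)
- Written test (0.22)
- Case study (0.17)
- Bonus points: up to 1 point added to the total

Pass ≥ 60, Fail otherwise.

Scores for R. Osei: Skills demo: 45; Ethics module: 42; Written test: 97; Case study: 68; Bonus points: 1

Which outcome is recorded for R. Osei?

Weighted total:
  Skills demo 45 × 0.56 = 25.2
  Ethics module 42 × 0.05 = 2.1
  Written test 97 × 0.22 = 21.34
  Case study 68 × 0.17 = 11.56
Sum = 60.2
Bonus points: 60.2 + 1 = 61.2
61.2 ≥ 60 → Pass

Pass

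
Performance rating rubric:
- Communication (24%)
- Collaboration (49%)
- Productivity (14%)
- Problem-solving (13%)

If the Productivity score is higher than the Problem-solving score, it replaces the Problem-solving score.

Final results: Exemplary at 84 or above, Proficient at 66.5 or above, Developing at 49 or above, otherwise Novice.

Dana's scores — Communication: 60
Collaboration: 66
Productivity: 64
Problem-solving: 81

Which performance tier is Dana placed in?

Developing

Productivity (64) ≤ Problem-solving (81), so Problem-solving stays at 81.
Weighted total:
  Communication 60 × 0.24 = 14.4
  Collaboration 66 × 0.49 = 32.34
  Productivity 64 × 0.14 = 8.96
  Problem-solving 81 × 0.13 = 10.53
Sum = 66.23
66.23 is ≥ 49 and < 66.5 → Developing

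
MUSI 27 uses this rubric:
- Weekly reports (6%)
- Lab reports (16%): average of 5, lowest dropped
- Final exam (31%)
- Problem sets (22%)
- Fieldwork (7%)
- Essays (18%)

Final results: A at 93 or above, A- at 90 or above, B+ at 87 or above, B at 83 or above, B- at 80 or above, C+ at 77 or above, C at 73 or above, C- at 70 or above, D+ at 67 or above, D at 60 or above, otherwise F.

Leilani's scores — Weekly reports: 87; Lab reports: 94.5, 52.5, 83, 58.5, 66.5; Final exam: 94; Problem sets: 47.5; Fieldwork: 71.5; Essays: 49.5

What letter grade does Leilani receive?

Lab reports: drop 52.5 → average of remaining 4 = 302.5/4 = 75.625
Weighted total:
  Weekly reports 87 × 0.06 = 5.22
  Lab reports 75.625 × 0.16 = 12.1
  Final exam 94 × 0.31 = 29.14
  Problem sets 47.5 × 0.22 = 10.45
  Fieldwork 71.5 × 0.07 = 5.005
  Essays 49.5 × 0.18 = 8.91
Sum = 70.825
70.825 is ≥ 70 and < 73 → C-

C-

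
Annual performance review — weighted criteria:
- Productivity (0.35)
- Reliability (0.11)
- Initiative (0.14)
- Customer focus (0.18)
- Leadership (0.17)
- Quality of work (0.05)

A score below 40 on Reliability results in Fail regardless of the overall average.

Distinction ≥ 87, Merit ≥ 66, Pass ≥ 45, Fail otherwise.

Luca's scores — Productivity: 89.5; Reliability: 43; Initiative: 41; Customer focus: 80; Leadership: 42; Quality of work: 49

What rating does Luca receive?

Pass

Reliability score 43 ≥ 40: minimum met.
Weighted total:
  Productivity 89.5 × 0.35 = 31.325
  Reliability 43 × 0.11 = 4.73
  Initiative 41 × 0.14 = 5.74
  Customer focus 80 × 0.18 = 14.4
  Leadership 42 × 0.17 = 7.14
  Quality of work 49 × 0.05 = 2.45
Sum = 65.785
65.785 is ≥ 45 and < 66 → Pass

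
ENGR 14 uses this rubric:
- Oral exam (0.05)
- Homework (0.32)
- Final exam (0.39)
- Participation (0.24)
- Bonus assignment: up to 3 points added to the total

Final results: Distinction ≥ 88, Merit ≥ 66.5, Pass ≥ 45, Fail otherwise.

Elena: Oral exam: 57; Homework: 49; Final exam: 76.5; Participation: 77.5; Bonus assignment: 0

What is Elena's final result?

Merit

Weighted total:
  Oral exam 57 × 0.05 = 2.85
  Homework 49 × 0.32 = 15.68
  Final exam 76.5 × 0.39 = 29.835
  Participation 77.5 × 0.24 = 18.6
Sum = 66.965
Bonus assignment: 66.965 + 0 = 66.965
66.965 is ≥ 66.5 and < 88 → Merit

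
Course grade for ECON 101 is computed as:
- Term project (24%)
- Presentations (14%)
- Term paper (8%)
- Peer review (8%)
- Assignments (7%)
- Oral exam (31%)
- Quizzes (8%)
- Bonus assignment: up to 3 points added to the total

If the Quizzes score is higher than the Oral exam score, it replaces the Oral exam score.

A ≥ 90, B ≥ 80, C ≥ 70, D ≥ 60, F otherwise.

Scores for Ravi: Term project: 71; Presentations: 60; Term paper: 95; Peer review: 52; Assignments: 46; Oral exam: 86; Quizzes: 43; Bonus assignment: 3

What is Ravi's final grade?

Quizzes (43) ≤ Oral exam (86), so Oral exam stays at 86.
Weighted total:
  Term project 71 × 0.24 = 17.04
  Presentations 60 × 0.14 = 8.4
  Term paper 95 × 0.08 = 7.6
  Peer review 52 × 0.08 = 4.16
  Assignments 46 × 0.07 = 3.22
  Oral exam 86 × 0.31 = 26.66
  Quizzes 43 × 0.08 = 3.44
Sum = 70.52
Bonus assignment: 70.52 + 3 = 73.52
73.52 is ≥ 70 and < 80 → C

C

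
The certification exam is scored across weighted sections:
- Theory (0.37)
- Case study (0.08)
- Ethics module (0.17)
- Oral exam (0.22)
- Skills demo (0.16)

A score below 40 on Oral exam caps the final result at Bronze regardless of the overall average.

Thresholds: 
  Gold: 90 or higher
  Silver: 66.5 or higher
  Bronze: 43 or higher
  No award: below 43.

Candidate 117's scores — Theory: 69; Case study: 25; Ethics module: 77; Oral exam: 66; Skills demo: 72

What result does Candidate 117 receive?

Oral exam score 66 ≥ 40: minimum met.
Weighted total:
  Theory 69 × 0.37 = 25.53
  Case study 25 × 0.08 = 2
  Ethics module 77 × 0.17 = 13.09
  Oral exam 66 × 0.22 = 14.52
  Skills demo 72 × 0.16 = 11.52
Sum = 66.66
66.66 is ≥ 66.5 and < 90 → Silver

Silver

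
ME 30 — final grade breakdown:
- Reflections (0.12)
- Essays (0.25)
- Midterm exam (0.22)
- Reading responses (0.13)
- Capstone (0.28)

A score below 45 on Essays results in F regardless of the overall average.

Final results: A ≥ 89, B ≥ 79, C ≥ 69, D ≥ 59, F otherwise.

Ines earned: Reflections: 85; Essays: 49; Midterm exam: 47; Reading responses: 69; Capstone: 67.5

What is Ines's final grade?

D

Essays score 49 ≥ 45: minimum met.
Weighted total:
  Reflections 85 × 0.12 = 10.2
  Essays 49 × 0.25 = 12.25
  Midterm exam 47 × 0.22 = 10.34
  Reading responses 69 × 0.13 = 8.97
  Capstone 67.5 × 0.28 = 18.9
Sum = 60.66
60.66 is ≥ 59 and < 69 → D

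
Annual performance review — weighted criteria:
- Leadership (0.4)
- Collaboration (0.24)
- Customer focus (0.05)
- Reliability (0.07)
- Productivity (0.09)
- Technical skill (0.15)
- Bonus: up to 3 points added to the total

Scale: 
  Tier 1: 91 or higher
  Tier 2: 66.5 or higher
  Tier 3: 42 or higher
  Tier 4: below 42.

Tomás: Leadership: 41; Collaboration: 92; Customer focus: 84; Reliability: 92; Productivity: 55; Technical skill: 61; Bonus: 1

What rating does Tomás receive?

Weighted total:
  Leadership 41 × 0.4 = 16.4
  Collaboration 92 × 0.24 = 22.08
  Customer focus 84 × 0.05 = 4.2
  Reliability 92 × 0.07 = 6.44
  Productivity 55 × 0.09 = 4.95
  Technical skill 61 × 0.15 = 9.15
Sum = 63.22
Bonus: 63.22 + 1 = 64.22
64.22 is ≥ 42 and < 66.5 → Tier 3

Tier 3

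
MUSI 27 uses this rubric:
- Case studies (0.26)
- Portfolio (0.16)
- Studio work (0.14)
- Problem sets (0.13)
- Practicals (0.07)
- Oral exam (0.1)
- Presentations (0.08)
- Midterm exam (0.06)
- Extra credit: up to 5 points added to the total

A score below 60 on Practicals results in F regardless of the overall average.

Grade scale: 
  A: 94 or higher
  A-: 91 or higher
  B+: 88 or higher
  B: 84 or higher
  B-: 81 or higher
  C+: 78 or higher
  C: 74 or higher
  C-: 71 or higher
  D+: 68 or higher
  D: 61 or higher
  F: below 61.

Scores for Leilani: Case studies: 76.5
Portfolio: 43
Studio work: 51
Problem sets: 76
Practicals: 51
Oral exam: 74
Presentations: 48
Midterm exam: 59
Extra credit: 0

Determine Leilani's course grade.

Practicals score 51 < 60: minimum not met.
Weighted total:
  Case studies 76.5 × 0.26 = 19.89
  Portfolio 43 × 0.16 = 6.88
  Studio work 51 × 0.14 = 7.14
  Problem sets 76 × 0.13 = 9.88
  Practicals 51 × 0.07 = 3.57
  Oral exam 74 × 0.1 = 7.4
  Presentations 48 × 0.08 = 3.84
  Midterm exam 59 × 0.06 = 3.54
Sum = 62.14
Extra credit: 62.14 + 0 = 62.14
Because the Practicals minimum was not met, the result is F.

F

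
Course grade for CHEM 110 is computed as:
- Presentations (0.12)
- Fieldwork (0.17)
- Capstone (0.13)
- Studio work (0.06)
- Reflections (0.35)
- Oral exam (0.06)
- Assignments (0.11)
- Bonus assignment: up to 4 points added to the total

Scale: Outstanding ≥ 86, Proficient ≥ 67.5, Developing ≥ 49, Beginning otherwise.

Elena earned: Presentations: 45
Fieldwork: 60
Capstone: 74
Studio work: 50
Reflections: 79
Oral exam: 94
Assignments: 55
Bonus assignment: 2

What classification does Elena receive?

Weighted total:
  Presentations 45 × 0.12 = 5.4
  Fieldwork 60 × 0.17 = 10.2
  Capstone 74 × 0.13 = 9.62
  Studio work 50 × 0.06 = 3
  Reflections 79 × 0.35 = 27.65
  Oral exam 94 × 0.06 = 5.64
  Assignments 55 × 0.11 = 6.05
Sum = 67.56
Bonus assignment: 67.56 + 2 = 69.56
69.56 is ≥ 67.5 and < 86 → Proficient

Proficient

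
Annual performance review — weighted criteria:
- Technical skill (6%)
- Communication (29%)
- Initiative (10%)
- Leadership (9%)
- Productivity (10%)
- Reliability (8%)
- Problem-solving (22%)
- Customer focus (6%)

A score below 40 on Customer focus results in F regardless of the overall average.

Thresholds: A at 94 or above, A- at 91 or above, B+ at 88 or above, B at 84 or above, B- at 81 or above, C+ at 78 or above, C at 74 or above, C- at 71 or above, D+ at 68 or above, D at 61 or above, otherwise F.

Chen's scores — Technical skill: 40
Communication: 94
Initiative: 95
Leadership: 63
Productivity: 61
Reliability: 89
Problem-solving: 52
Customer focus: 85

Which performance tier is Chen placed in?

C

Customer focus score 85 ≥ 40: minimum met.
Weighted total:
  Technical skill 40 × 0.06 = 2.4
  Communication 94 × 0.29 = 27.26
  Initiative 95 × 0.1 = 9.5
  Leadership 63 × 0.09 = 5.67
  Productivity 61 × 0.1 = 6.1
  Reliability 89 × 0.08 = 7.12
  Problem-solving 52 × 0.22 = 11.44
  Customer focus 85 × 0.06 = 5.1
Sum = 74.59
74.59 is ≥ 74 and < 78 → C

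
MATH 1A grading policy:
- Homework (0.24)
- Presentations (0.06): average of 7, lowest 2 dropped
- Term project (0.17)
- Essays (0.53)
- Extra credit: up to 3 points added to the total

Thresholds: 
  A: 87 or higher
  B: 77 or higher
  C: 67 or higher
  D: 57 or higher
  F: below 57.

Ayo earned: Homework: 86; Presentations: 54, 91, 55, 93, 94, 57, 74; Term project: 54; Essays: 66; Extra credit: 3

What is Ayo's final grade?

Presentations: drop 54, 55 → average of remaining 5 = 409/5 = 81.8
Weighted total:
  Homework 86 × 0.24 = 20.64
  Presentations 81.8 × 0.06 = 4.908
  Term project 54 × 0.17 = 9.18
  Essays 66 × 0.53 = 34.98
Sum = 69.708
Extra credit: 69.708 + 3 = 72.708
72.708 is ≥ 67 and < 77 → C

C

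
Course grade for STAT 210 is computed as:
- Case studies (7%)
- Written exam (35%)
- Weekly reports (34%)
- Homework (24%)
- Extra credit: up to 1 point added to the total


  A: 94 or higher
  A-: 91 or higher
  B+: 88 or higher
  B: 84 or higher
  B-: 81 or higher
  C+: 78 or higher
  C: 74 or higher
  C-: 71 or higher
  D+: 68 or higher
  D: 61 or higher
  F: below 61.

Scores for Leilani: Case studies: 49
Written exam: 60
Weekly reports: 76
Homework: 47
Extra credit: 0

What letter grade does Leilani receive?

D

Weighted total:
  Case studies 49 × 0.07 = 3.43
  Written exam 60 × 0.35 = 21
  Weekly reports 76 × 0.34 = 25.84
  Homework 47 × 0.24 = 11.28
Sum = 61.55
Extra credit: 61.55 + 0 = 61.55
61.55 is ≥ 61 and < 68 → D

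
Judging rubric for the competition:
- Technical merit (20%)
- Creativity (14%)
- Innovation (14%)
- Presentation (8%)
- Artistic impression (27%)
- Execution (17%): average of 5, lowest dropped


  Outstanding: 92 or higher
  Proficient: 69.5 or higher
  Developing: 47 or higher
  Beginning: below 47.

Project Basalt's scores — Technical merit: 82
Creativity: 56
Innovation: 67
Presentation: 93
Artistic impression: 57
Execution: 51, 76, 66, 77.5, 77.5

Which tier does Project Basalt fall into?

Developing

Execution: drop 51 → average of remaining 4 = 297/4 = 74.25
Weighted total:
  Technical merit 82 × 0.2 = 16.4
  Creativity 56 × 0.14 = 7.84
  Innovation 67 × 0.14 = 9.38
  Presentation 93 × 0.08 = 7.44
  Artistic impression 57 × 0.27 = 15.39
  Execution 74.25 × 0.17 = 12.6225
Sum = 69.0725
69.0725 is ≥ 47 and < 69.5 → Developing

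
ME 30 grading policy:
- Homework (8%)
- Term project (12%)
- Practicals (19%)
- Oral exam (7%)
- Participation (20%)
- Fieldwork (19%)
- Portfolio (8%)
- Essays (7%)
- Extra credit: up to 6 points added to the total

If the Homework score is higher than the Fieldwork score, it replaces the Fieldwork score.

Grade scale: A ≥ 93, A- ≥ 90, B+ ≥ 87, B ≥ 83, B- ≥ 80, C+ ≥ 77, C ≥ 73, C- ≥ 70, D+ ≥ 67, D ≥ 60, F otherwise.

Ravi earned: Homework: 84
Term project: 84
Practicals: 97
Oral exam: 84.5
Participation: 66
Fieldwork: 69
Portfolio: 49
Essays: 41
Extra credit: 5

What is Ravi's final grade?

Homework (84) > Fieldwork (69), so Fieldwork counts as 84.
Weighted total:
  Homework 84 × 0.08 = 6.72
  Term project 84 × 0.12 = 10.08
  Practicals 97 × 0.19 = 18.43
  Oral exam 84.5 × 0.07 = 5.915
  Participation 66 × 0.2 = 13.2
  Fieldwork 84 × 0.19 = 15.96
  Portfolio 49 × 0.08 = 3.92
  Essays 41 × 0.07 = 2.87
Sum = 77.095
Extra credit: 77.095 + 5 = 82.095
82.095 is ≥ 80 and < 83 → B-

B-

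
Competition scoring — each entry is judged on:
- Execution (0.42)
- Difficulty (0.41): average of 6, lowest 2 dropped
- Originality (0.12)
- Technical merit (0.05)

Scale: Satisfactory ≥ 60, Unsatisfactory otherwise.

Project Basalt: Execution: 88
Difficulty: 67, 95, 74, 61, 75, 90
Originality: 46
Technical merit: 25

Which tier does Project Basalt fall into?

Difficulty: drop 61, 67 → average of remaining 4 = 334/4 = 83.5
Weighted total:
  Execution 88 × 0.42 = 36.96
  Difficulty 83.5 × 0.41 = 34.235
  Originality 46 × 0.12 = 5.52
  Technical merit 25 × 0.05 = 1.25
Sum = 77.965
77.965 ≥ 60 → Satisfactory

Satisfactory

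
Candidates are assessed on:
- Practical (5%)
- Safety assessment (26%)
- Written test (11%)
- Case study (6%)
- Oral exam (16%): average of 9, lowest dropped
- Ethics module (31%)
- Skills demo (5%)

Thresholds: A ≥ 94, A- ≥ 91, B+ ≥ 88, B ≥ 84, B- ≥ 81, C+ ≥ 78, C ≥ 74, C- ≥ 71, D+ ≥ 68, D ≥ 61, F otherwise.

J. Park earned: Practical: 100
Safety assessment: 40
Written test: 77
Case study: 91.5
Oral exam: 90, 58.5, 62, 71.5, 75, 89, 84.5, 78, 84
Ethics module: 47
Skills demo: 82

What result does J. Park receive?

F

Oral exam: drop 58.5 → average of remaining 8 = 634/8 = 79.25
Weighted total:
  Practical 100 × 0.05 = 5
  Safety assessment 40 × 0.26 = 10.4
  Written test 77 × 0.11 = 8.47
  Case study 91.5 × 0.06 = 5.49
  Oral exam 79.25 × 0.16 = 12.68
  Ethics module 47 × 0.31 = 14.57
  Skills demo 82 × 0.05 = 4.1
Sum = 60.71
60.71 < 61 → F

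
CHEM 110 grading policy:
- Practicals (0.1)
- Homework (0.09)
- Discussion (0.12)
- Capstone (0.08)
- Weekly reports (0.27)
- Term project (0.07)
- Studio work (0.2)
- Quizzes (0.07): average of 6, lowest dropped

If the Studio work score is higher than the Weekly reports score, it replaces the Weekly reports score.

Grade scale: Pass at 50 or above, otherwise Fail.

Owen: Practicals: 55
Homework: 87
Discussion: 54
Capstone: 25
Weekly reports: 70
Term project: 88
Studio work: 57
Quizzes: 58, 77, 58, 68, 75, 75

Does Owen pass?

Quizzes: drop 58 → average of remaining 5 = 353/5 = 70.6
Studio work (57) ≤ Weekly reports (70), so Weekly reports stays at 70.
Weighted total:
  Practicals 55 × 0.1 = 5.5
  Homework 87 × 0.09 = 7.83
  Discussion 54 × 0.12 = 6.48
  Capstone 25 × 0.08 = 2
  Weekly reports 70 × 0.27 = 18.9
  Term project 88 × 0.07 = 6.16
  Studio work 57 × 0.2 = 11.4
  Quizzes 70.6 × 0.07 = 4.942
Sum = 63.212
63.212 ≥ 50 → Pass

Pass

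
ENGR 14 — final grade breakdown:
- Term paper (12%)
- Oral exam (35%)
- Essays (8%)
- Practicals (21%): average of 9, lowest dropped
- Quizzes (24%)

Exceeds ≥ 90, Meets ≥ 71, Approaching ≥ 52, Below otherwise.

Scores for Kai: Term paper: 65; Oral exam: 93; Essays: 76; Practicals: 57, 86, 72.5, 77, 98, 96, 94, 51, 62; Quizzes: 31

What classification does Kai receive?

Practicals: drop 51 → average of remaining 8 = 642.5/8 = 80.3125
Weighted total:
  Term paper 65 × 0.12 = 7.8
  Oral exam 93 × 0.35 = 32.55
  Essays 76 × 0.08 = 6.08
  Practicals 80.3125 × 0.21 = 16.865625
  Quizzes 31 × 0.24 = 7.44
Sum = 70.735625
70.735625 is ≥ 52 and < 71 → Approaching

Approaching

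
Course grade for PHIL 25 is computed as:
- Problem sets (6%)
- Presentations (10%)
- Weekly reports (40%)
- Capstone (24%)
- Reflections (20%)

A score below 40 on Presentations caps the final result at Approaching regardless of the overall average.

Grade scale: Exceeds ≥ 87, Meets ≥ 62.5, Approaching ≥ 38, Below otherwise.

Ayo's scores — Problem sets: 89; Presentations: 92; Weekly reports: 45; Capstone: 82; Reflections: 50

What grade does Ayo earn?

Presentations score 92 ≥ 40: minimum met.
Weighted total:
  Problem sets 89 × 0.06 = 5.34
  Presentations 92 × 0.1 = 9.2
  Weekly reports 45 × 0.4 = 18
  Capstone 82 × 0.24 = 19.68
  Reflections 50 × 0.2 = 10
Sum = 62.22
62.22 is ≥ 38 and < 62.5 → Approaching

Approaching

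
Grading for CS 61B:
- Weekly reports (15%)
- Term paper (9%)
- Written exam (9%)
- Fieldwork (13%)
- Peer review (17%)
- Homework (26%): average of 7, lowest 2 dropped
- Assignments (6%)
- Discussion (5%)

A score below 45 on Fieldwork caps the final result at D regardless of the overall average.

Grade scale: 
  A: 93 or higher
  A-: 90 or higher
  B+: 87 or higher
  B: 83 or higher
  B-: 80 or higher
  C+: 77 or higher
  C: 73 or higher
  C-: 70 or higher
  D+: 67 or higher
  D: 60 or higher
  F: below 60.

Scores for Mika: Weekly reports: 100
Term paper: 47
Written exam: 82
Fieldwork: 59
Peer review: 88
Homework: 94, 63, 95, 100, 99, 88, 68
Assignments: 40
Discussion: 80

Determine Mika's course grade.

Homework: drop 63, 68 → average of remaining 5 = 476/5 = 95.2
Fieldwork score 59 ≥ 45: minimum met.
Weighted total:
  Weekly reports 100 × 0.15 = 15
  Term paper 47 × 0.09 = 4.23
  Written exam 82 × 0.09 = 7.38
  Fieldwork 59 × 0.13 = 7.67
  Peer review 88 × 0.17 = 14.96
  Homework 95.2 × 0.26 = 24.752
  Assignments 40 × 0.06 = 2.4
  Discussion 80 × 0.05 = 4
Sum = 80.392
80.392 is ≥ 80 and < 83 → B-

B-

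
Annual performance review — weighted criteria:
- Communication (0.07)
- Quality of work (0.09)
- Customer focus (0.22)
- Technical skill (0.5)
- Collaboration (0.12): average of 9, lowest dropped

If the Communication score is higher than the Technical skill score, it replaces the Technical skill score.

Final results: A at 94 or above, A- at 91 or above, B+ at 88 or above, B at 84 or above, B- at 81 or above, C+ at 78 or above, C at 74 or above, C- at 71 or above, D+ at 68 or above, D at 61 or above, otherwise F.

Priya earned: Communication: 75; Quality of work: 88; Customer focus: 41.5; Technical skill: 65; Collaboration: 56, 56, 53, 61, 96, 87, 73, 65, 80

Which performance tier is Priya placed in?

Collaboration: drop 53 → average of remaining 8 = 574/8 = 71.75
Communication (75) > Technical skill (65), so Technical skill counts as 75.
Weighted total:
  Communication 75 × 0.07 = 5.25
  Quality of work 88 × 0.09 = 7.92
  Customer focus 41.5 × 0.22 = 9.13
  Technical skill 75 × 0.5 = 37.5
  Collaboration 71.75 × 0.12 = 8.61
Sum = 68.41
68.41 is ≥ 68 and < 71 → D+

D+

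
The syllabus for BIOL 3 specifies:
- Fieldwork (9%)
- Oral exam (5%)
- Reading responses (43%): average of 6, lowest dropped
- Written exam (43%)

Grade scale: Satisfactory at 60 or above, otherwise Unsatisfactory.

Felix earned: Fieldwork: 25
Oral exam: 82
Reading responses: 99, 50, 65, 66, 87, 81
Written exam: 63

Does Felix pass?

Satisfactory

Reading responses: drop 50 → average of remaining 5 = 398/5 = 79.6
Weighted total:
  Fieldwork 25 × 0.09 = 2.25
  Oral exam 82 × 0.05 = 4.1
  Reading responses 79.6 × 0.43 = 34.228
  Written exam 63 × 0.43 = 27.09
Sum = 67.668
67.668 ≥ 60 → Satisfactory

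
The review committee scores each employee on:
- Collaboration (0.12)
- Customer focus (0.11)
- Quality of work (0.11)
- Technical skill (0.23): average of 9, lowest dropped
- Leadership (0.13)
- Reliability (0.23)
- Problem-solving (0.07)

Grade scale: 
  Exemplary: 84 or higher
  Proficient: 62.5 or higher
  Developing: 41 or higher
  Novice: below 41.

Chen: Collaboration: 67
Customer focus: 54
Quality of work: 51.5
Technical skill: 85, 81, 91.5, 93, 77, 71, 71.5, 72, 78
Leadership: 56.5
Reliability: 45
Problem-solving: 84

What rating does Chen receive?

Developing

Technical skill: drop 71 → average of remaining 8 = 649/8 = 81.125
Weighted total:
  Collaboration 67 × 0.12 = 8.04
  Customer focus 54 × 0.11 = 5.94
  Quality of work 51.5 × 0.11 = 5.665
  Technical skill 81.125 × 0.23 = 18.65875
  Leadership 56.5 × 0.13 = 7.345
  Reliability 45 × 0.23 = 10.35
  Problem-solving 84 × 0.07 = 5.88
Sum = 61.87875
61.87875 is ≥ 41 and < 62.5 → Developing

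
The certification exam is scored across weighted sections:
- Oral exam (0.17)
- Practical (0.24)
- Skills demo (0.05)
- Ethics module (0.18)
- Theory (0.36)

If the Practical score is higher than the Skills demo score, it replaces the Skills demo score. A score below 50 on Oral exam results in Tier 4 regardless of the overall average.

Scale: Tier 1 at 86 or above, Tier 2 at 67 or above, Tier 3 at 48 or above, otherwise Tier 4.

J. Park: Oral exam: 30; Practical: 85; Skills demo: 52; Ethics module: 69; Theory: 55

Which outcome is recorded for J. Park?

Practical (85) > Skills demo (52), so Skills demo counts as 85.
Oral exam score 30 < 50: minimum not met.
Weighted total:
  Oral exam 30 × 0.17 = 5.1
  Practical 85 × 0.24 = 20.4
  Skills demo 85 × 0.05 = 4.25
  Ethics module 69 × 0.18 = 12.42
  Theory 55 × 0.36 = 19.8
Sum = 61.97
Because the Oral exam minimum was not met, the result is Tier 4.

Tier 4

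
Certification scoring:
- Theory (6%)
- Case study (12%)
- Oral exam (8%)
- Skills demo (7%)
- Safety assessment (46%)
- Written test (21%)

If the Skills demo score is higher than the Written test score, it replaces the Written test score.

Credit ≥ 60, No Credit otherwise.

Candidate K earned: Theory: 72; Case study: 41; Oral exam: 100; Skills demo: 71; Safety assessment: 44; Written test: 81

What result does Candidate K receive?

No Credit

Skills demo (71) ≤ Written test (81), so Written test stays at 81.
Weighted total:
  Theory 72 × 0.06 = 4.32
  Case study 41 × 0.12 = 4.92
  Oral exam 100 × 0.08 = 8
  Skills demo 71 × 0.07 = 4.97
  Safety assessment 44 × 0.46 = 20.24
  Written test 81 × 0.21 = 17.01
Sum = 59.46
59.46 < 60 → No Credit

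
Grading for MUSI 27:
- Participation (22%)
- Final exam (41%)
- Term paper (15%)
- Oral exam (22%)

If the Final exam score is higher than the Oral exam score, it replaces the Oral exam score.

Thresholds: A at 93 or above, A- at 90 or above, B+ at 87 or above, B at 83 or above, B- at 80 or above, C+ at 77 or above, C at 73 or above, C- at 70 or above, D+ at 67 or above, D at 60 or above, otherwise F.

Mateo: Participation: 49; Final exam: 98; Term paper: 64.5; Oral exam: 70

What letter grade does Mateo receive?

Final exam (98) > Oral exam (70), so Oral exam counts as 98.
Weighted total:
  Participation 49 × 0.22 = 10.78
  Final exam 98 × 0.41 = 40.18
  Term paper 64.5 × 0.15 = 9.675
  Oral exam 98 × 0.22 = 21.56
Sum = 82.195
82.195 is ≥ 80 and < 83 → B-

B-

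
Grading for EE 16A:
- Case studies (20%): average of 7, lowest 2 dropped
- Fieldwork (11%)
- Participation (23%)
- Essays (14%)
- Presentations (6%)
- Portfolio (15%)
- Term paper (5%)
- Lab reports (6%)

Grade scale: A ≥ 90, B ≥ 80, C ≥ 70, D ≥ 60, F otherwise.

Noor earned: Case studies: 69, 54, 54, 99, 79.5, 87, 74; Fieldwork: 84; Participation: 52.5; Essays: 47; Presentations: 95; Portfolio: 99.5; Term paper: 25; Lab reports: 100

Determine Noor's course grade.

Case studies: drop 54, 54 → average of remaining 5 = 408.5/5 = 81.7
Weighted total:
  Case studies 81.7 × 0.2 = 16.34
  Fieldwork 84 × 0.11 = 9.24
  Participation 52.5 × 0.23 = 12.075
  Essays 47 × 0.14 = 6.58
  Presentations 95 × 0.06 = 5.7
  Portfolio 99.5 × 0.15 = 14.925
  Term paper 25 × 0.05 = 1.25
  Lab reports 100 × 0.06 = 6
Sum = 72.11
72.11 is ≥ 70 and < 80 → C

C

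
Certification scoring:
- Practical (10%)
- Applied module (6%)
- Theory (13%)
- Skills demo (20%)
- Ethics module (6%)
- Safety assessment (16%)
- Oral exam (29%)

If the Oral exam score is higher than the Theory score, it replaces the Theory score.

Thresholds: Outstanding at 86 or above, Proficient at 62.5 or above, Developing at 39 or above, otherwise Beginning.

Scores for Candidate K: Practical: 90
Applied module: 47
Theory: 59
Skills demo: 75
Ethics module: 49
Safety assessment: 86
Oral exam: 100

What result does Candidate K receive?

Proficient

Oral exam (100) > Theory (59), so Theory counts as 100.
Weighted total:
  Practical 90 × 0.1 = 9
  Applied module 47 × 0.06 = 2.82
  Theory 100 × 0.13 = 13
  Skills demo 75 × 0.2 = 15
  Ethics module 49 × 0.06 = 2.94
  Safety assessment 86 × 0.16 = 13.76
  Oral exam 100 × 0.29 = 29
Sum = 85.52
85.52 is ≥ 62.5 and < 86 → Proficient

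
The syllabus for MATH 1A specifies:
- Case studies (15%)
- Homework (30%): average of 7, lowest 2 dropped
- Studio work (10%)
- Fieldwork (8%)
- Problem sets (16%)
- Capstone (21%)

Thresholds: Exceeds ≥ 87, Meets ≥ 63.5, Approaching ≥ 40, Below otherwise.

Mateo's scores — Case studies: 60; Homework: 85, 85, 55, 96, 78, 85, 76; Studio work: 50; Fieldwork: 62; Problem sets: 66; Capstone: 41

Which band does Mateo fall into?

Homework: drop 55, 76 → average of remaining 5 = 429/5 = 85.8
Weighted total:
  Case studies 60 × 0.15 = 9
  Homework 85.8 × 0.3 = 25.74
  Studio work 50 × 0.1 = 5
  Fieldwork 62 × 0.08 = 4.96
  Problem sets 66 × 0.16 = 10.56
  Capstone 41 × 0.21 = 8.61
Sum = 63.87
63.87 is ≥ 63.5 and < 87 → Meets

Meets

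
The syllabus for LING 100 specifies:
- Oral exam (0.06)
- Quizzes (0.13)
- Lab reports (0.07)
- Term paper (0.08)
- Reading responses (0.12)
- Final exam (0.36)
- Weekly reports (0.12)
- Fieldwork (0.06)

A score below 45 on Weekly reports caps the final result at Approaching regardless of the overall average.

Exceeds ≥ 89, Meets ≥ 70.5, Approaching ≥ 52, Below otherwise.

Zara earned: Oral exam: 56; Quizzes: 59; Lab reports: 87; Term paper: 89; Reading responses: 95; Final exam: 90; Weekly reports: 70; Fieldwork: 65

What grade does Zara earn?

Meets

Weekly reports score 70 ≥ 45: minimum met.
Weighted total:
  Oral exam 56 × 0.06 = 3.36
  Quizzes 59 × 0.13 = 7.67
  Lab reports 87 × 0.07 = 6.09
  Term paper 89 × 0.08 = 7.12
  Reading responses 95 × 0.12 = 11.4
  Final exam 90 × 0.36 = 32.4
  Weekly reports 70 × 0.12 = 8.4
  Fieldwork 65 × 0.06 = 3.9
Sum = 80.34
80.34 is ≥ 70.5 and < 89 → Meets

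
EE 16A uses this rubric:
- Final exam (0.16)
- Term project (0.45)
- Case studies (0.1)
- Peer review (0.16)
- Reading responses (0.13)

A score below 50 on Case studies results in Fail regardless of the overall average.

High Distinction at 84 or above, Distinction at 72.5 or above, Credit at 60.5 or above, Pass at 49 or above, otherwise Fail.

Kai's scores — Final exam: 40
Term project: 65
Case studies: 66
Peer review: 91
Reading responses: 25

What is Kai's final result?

Case studies score 66 ≥ 50: minimum met.
Weighted total:
  Final exam 40 × 0.16 = 6.4
  Term project 65 × 0.45 = 29.25
  Case studies 66 × 0.1 = 6.6
  Peer review 91 × 0.16 = 14.56
  Reading responses 25 × 0.13 = 3.25
Sum = 60.06
60.06 is ≥ 49 and < 60.5 → Pass

Pass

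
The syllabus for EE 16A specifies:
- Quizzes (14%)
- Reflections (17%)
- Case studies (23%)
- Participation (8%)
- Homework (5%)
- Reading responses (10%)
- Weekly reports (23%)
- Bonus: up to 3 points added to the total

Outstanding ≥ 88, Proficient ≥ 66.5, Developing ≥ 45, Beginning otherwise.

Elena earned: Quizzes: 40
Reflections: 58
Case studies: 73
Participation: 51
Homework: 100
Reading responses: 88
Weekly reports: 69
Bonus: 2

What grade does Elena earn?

Weighted total:
  Quizzes 40 × 0.14 = 5.6
  Reflections 58 × 0.17 = 9.86
  Case studies 73 × 0.23 = 16.79
  Participation 51 × 0.08 = 4.08
  Homework 100 × 0.05 = 5
  Reading responses 88 × 0.1 = 8.8
  Weekly reports 69 × 0.23 = 15.87
Sum = 66
Bonus: 66 + 2 = 68
68 is ≥ 66.5 and < 88 → Proficient

Proficient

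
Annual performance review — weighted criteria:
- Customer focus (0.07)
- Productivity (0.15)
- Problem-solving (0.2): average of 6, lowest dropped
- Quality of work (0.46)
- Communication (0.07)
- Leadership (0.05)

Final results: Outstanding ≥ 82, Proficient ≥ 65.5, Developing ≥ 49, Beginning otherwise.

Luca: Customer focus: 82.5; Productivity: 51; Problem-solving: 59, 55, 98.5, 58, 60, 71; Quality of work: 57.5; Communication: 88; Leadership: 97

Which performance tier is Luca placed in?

Problem-solving: drop 55 → average of remaining 5 = 346.5/5 = 69.3
Weighted total:
  Customer focus 82.5 × 0.07 = 5.775
  Productivity 51 × 0.15 = 7.65
  Problem-solving 69.3 × 0.2 = 13.86
  Quality of work 57.5 × 0.46 = 26.45
  Communication 88 × 0.07 = 6.16
  Leadership 97 × 0.05 = 4.85
Sum = 64.745
64.745 is ≥ 49 and < 65.5 → Developing

Developing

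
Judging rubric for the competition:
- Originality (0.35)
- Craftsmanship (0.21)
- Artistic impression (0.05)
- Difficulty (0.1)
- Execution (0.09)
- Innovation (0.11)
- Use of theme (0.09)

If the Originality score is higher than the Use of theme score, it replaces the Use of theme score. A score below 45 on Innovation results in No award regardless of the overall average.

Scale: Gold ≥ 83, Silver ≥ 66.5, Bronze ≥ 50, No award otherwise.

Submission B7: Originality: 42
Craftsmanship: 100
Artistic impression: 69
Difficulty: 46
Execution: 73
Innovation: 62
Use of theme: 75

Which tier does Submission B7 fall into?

Originality (42) ≤ Use of theme (75), so Use of theme stays at 75.
Innovation score 62 ≥ 45: minimum met.
Weighted total:
  Originality 42 × 0.35 = 14.7
  Craftsmanship 100 × 0.21 = 21
  Artistic impression 69 × 0.05 = 3.45
  Difficulty 46 × 0.1 = 4.6
  Execution 73 × 0.09 = 6.57
  Innovation 62 × 0.11 = 6.82
  Use of theme 75 × 0.09 = 6.75
Sum = 63.89
63.89 is ≥ 50 and < 66.5 → Bronze

Bronze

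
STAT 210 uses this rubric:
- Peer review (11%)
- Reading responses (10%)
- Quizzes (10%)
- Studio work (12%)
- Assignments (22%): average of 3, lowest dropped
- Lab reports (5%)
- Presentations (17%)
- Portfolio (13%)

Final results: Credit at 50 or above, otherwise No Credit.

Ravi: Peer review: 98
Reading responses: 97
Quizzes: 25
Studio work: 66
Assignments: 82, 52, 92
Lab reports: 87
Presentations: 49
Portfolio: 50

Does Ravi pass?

Credit

Assignments: drop 52 → average of remaining 2 = 174/2 = 87
Weighted total:
  Peer review 98 × 0.11 = 10.78
  Reading responses 97 × 0.1 = 9.7
  Quizzes 25 × 0.1 = 2.5
  Studio work 66 × 0.12 = 7.92
  Assignments 87 × 0.22 = 19.14
  Lab reports 87 × 0.05 = 4.35
  Presentations 49 × 0.17 = 8.33
  Portfolio 50 × 0.13 = 6.5
Sum = 69.22
69.22 ≥ 50 → Credit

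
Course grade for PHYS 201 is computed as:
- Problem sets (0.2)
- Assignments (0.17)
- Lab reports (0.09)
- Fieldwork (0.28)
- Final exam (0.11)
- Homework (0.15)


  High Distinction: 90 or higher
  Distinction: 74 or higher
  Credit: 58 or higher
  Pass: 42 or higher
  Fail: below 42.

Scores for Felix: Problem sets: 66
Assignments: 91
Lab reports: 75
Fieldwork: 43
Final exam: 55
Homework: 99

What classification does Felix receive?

Credit

Weighted total:
  Problem sets 66 × 0.2 = 13.2
  Assignments 91 × 0.17 = 15.47
  Lab reports 75 × 0.09 = 6.75
  Fieldwork 43 × 0.28 = 12.04
  Final exam 55 × 0.11 = 6.05
  Homework 99 × 0.15 = 14.85
Sum = 68.36
68.36 is ≥ 58 and < 74 → Credit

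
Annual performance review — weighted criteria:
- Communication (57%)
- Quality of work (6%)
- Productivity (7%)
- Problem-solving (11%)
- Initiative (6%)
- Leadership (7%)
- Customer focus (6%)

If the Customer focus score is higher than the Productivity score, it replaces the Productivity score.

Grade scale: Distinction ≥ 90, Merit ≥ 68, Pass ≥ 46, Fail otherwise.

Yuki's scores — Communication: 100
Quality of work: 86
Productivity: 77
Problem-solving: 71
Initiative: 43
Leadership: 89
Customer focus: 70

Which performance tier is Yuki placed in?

Merit

Customer focus (70) ≤ Productivity (77), so Productivity stays at 77.
Weighted total:
  Communication 100 × 0.57 = 57
  Quality of work 86 × 0.06 = 5.16
  Productivity 77 × 0.07 = 5.39
  Problem-solving 71 × 0.11 = 7.81
  Initiative 43 × 0.06 = 2.58
  Leadership 89 × 0.07 = 6.23
  Customer focus 70 × 0.06 = 4.2
Sum = 88.37
88.37 is ≥ 68 and < 90 → Merit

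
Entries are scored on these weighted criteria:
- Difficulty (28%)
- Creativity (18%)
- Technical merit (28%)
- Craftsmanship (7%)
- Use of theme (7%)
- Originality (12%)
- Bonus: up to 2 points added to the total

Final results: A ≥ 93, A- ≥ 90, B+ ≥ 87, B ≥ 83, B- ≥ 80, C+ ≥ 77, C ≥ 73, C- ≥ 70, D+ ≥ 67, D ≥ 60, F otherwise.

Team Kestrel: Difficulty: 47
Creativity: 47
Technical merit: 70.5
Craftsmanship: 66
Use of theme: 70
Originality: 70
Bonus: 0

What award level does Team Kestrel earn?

F

Weighted total:
  Difficulty 47 × 0.28 = 13.16
  Creativity 47 × 0.18 = 8.46
  Technical merit 70.5 × 0.28 = 19.74
  Craftsmanship 66 × 0.07 = 4.62
  Use of theme 70 × 0.07 = 4.9
  Originality 70 × 0.12 = 8.4
Sum = 59.28
Bonus: 59.28 + 0 = 59.28
59.28 < 60 → F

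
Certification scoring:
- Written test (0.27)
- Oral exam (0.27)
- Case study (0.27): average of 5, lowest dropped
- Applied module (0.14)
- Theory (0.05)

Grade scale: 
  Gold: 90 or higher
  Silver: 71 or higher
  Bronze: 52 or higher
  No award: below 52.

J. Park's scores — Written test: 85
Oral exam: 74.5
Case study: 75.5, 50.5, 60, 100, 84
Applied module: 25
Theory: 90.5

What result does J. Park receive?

Silver

Case study: drop 50.5 → average of remaining 4 = 319.5/4 = 79.875
Weighted total:
  Written test 85 × 0.27 = 22.95
  Oral exam 74.5 × 0.27 = 20.115
  Case study 79.875 × 0.27 = 21.56625
  Applied module 25 × 0.14 = 3.5
  Theory 90.5 × 0.05 = 4.525
Sum = 72.65625
72.65625 is ≥ 71 and < 90 → Silver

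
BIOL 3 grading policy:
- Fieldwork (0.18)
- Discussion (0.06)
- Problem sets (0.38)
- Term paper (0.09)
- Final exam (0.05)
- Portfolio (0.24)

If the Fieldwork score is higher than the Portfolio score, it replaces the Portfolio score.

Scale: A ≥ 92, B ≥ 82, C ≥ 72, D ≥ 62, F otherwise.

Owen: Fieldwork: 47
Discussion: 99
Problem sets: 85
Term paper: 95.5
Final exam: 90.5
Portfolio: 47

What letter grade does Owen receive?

D

Fieldwork (47) ≤ Portfolio (47), so Portfolio stays at 47.
Weighted total:
  Fieldwork 47 × 0.18 = 8.46
  Discussion 99 × 0.06 = 5.94
  Problem sets 85 × 0.38 = 32.3
  Term paper 95.5 × 0.09 = 8.595
  Final exam 90.5 × 0.05 = 4.525
  Portfolio 47 × 0.24 = 11.28
Sum = 71.1
71.1 is ≥ 62 and < 72 → D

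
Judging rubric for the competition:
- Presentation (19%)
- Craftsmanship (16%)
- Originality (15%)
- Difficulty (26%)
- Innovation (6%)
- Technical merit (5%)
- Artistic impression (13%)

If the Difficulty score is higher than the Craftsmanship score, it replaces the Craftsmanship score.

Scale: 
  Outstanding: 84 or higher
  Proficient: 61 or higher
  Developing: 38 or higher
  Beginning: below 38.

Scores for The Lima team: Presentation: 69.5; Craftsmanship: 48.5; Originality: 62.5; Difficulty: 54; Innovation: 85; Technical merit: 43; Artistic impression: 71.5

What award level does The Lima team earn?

Difficulty (54) > Craftsmanship (48.5), so Craftsmanship counts as 54.
Weighted total:
  Presentation 69.5 × 0.19 = 13.205
  Craftsmanship 54 × 0.16 = 8.64
  Originality 62.5 × 0.15 = 9.375
  Difficulty 54 × 0.26 = 14.04
  Innovation 85 × 0.06 = 5.1
  Technical merit 43 × 0.05 = 2.15
  Artistic impression 71.5 × 0.13 = 9.295
Sum = 61.805
61.805 is ≥ 61 and < 84 → Proficient

Proficient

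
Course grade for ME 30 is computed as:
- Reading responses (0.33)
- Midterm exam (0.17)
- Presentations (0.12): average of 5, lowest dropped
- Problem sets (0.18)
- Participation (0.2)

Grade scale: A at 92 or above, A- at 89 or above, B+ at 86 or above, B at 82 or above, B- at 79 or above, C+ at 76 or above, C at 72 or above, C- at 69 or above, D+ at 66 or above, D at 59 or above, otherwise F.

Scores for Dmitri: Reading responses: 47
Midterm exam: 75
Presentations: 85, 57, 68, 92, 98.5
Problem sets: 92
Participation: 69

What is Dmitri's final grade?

D+

Presentations: drop 57 → average of remaining 4 = 343.5/4 = 85.875
Weighted total:
  Reading responses 47 × 0.33 = 15.51
  Midterm exam 75 × 0.17 = 12.75
  Presentations 85.875 × 0.12 = 10.305
  Problem sets 92 × 0.18 = 16.56
  Participation 69 × 0.2 = 13.8
Sum = 68.925
68.925 is ≥ 66 and < 69 → D+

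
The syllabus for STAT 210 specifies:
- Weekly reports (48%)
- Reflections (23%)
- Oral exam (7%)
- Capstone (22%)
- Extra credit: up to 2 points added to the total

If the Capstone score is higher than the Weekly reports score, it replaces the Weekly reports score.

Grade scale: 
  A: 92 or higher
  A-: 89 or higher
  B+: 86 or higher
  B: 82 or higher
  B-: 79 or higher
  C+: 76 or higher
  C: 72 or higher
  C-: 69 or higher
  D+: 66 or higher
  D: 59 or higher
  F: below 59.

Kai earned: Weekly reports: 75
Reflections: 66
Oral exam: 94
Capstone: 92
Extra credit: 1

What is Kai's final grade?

Capstone (92) > Weekly reports (75), so Weekly reports counts as 92.
Weighted total:
  Weekly reports 92 × 0.48 = 44.16
  Reflections 66 × 0.23 = 15.18
  Oral exam 94 × 0.07 = 6.58
  Capstone 92 × 0.22 = 20.24
Sum = 86.16
Extra credit: 86.16 + 1 = 87.16
87.16 is ≥ 86 and < 89 → B+

B+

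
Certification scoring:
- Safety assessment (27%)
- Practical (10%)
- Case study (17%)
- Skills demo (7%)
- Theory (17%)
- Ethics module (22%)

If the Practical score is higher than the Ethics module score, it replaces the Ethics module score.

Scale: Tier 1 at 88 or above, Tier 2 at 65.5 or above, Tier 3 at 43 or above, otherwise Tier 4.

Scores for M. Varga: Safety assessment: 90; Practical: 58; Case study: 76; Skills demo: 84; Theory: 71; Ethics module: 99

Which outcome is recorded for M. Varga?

Practical (58) ≤ Ethics module (99), so Ethics module stays at 99.
Weighted total:
  Safety assessment 90 × 0.27 = 24.3
  Practical 58 × 0.1 = 5.8
  Case study 76 × 0.17 = 12.92
  Skills demo 84 × 0.07 = 5.88
  Theory 71 × 0.17 = 12.07
  Ethics module 99 × 0.22 = 21.78
Sum = 82.75
82.75 is ≥ 65.5 and < 88 → Tier 2

Tier 2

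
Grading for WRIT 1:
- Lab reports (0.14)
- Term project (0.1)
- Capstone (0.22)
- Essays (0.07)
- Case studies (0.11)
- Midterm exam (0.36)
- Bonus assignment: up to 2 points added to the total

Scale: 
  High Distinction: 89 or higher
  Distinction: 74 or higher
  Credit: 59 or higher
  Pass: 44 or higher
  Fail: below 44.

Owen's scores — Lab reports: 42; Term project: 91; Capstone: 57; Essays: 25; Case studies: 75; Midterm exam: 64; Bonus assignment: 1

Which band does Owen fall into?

Weighted total:
  Lab reports 42 × 0.14 = 5.88
  Term project 91 × 0.1 = 9.1
  Capstone 57 × 0.22 = 12.54
  Essays 25 × 0.07 = 1.75
  Case studies 75 × 0.11 = 8.25
  Midterm exam 64 × 0.36 = 23.04
Sum = 60.56
Bonus assignment: 60.56 + 1 = 61.56
61.56 is ≥ 59 and < 74 → Credit

Credit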